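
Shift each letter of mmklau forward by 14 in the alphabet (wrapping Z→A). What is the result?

aayzoi

m(12): 12+14=26≡0 → a
m(12): 12+14=26≡0 → a
k(10): 10+14=24 → y
l(11): 11+14=25 → z
a(0): 0+14=14 → o
u(20): 20+14=34≡8 → i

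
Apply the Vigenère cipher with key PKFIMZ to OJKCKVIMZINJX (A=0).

DTPKWUXWEQZIM

Repeat the key across the message: PKFIMZPKFIMZP
O(14)+P(15): 29≡3 → D
J(9)+K(10): 19 → T
K(10)+F(5): 15 → P
C(2)+I(8): 10 → K
K(10)+M(12): 22 → W
V(21)+Z(25): 46≡20 → U
I(8)+P(15): 23 → X
M(12)+K(10): 22 → W
Z(25)+F(5): 30≡4 → E
I(8)+I(8): 16 → Q
N(13)+M(12): 25 → Z
J(9)+Z(25): 34≡8 → I
X(23)+P(15): 38≡12 → M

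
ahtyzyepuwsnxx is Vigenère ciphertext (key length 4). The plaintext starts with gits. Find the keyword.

uzag

Subtract each crib letter from the matching ciphertext letter (mod 26):
a(0)−g(6)=-6≡20 → u
h(7)−i(8)=-1≡25 → z
t(19)−t(19)=0 → a
y(24)−s(18)=6 → g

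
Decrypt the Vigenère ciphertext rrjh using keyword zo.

Repeat the key across the ciphertext: zozo
r(17)−z(25): -8≡18 → s
r(17)−o(14): 3 → d
j(9)−z(25): -16≡10 → k
h(7)−o(14): -7≡19 → t

sdkt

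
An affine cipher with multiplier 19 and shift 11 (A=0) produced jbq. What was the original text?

eud

The inverse of 19 mod 26 is 11, since 19·11=209≡1. Apply D(y)=11·(y−11) mod 26:
j(9): 11·(9−11)=-22≡4 → e
b(1): 11·(1−11)=-110≡20 → u
q(16): 11·(16−11)=55≡3 → d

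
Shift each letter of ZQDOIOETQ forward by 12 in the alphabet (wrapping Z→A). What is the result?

Z(25): 25+12=37≡11 → L
Q(16): 16+12=28≡2 → C
D(3): 3+12=15 → P
O(14): 14+12=26≡0 → A
I(8): 8+12=20 → U
O(14): 14+12=26≡0 → A
E(4): 4+12=16 → Q
T(19): 19+12=31≡5 → F
Q(16): 16+12=28≡2 → C

LCPAUAQFC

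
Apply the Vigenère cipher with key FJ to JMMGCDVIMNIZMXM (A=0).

Repeat the key across the message: FJFJFJFJFJFJFJF
J(9)+F(5): 14 → O
M(12)+J(9): 21 → V
M(12)+F(5): 17 → R
G(6)+J(9): 15 → P
C(2)+F(5): 7 → H
D(3)+J(9): 12 → M
V(21)+F(5): 26≡0 → A
I(8)+J(9): 17 → R
M(12)+F(5): 17 → R
N(13)+J(9): 22 → W
I(8)+F(5): 13 → N
Z(25)+J(9): 34≡8 → I
M(12)+F(5): 17 → R
X(23)+J(9): 32≡6 → G
M(12)+F(5): 17 → R

OVRPHMARRWNIRGR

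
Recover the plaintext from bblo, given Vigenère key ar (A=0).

Repeat the key across the ciphertext: arar
b(1)−a(0): 1 → b
b(1)−r(17): -16≡10 → k
l(11)−a(0): 11 → l
o(14)−r(17): -3≡23 → x

bklx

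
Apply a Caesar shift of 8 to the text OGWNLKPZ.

O(14): 14+8=22 → W
G(6): 6+8=14 → O
W(22): 22+8=30≡4 → E
N(13): 13+8=21 → V
L(11): 11+8=19 → T
K(10): 10+8=18 → S
P(15): 15+8=23 → X
Z(25): 25+8=33≡7 → H

WOEVTSXH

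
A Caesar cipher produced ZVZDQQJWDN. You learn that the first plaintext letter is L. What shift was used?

From the crib: Z(25)−L(11)=14, so the shift is 14.

14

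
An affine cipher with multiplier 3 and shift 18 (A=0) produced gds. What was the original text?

The inverse of 3 mod 26 is 9, since 3·9=27≡1. Apply D(y)=9·(y−18) mod 26:
g(6): 9·(6−18)=-108≡22 → w
d(3): 9·(3−18)=-135≡21 → v
s(18): 9·(18−18)=0 → a

wva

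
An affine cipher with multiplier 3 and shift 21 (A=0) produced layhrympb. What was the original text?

The inverse of 3 mod 26 is 9, since 3·9=27≡1. Apply D(y)=9·(y−21) mod 26:
l(11): 9·(11−21)=-90≡14 → o
a(0): 9·(0−21)=-189≡19 → t
y(24): 9·(24−21)=27≡1 → b
h(7): 9·(7−21)=-126≡4 → e
r(17): 9·(17−21)=-36≡16 → q
y(24): 9·(24−21)=27≡1 → b
m(12): 9·(12−21)=-81≡23 → x
p(15): 9·(15−21)=-54≡24 → y
b(1): 9·(1−21)=-180≡2 → c

otbeqbxyc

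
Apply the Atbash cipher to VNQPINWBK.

EMJKRMDYP

V(21) → E(4)
N(13) → M(12)
Q(16) → J(9)
P(15) → K(10)
I(8) → R(17)
N(13) → M(12)
W(22) → D(3)
B(1) → Y(24)
K(10) → P(15)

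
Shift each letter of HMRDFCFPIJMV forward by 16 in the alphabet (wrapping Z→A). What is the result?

H(7): 7+16=23 → X
M(12): 12+16=28≡2 → C
R(17): 17+16=33≡7 → H
D(3): 3+16=19 → T
F(5): 5+16=21 → V
C(2): 2+16=18 → S
F(5): 5+16=21 → V
P(15): 15+16=31≡5 → F
I(8): 8+16=24 → Y
J(9): 9+16=25 → Z
M(12): 12+16=28≡2 → C
V(21): 21+16=37≡11 → L

XCHTVSVFYZCL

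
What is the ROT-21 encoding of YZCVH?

Y(24): 24+21=45≡19 → T
Z(25): 25+21=46≡20 → U
C(2): 2+21=23 → X
V(21): 21+21=42≡16 → Q
H(7): 7+21=28≡2 → C

TUXQC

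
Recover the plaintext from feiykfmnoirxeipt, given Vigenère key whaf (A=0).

jxitoymisbrsibpo

Repeat the key across the ciphertext: whafwhafwhafwhaf
f(5)−w(22): -17≡9 → j
e(4)−h(7): -3≡23 → x
i(8)−a(0): 8 → i
y(24)−f(5): 19 → t
k(10)−w(22): -12≡14 → o
f(5)−h(7): -2≡24 → y
m(12)−a(0): 12 → m
n(13)−f(5): 8 → i
o(14)−w(22): -8≡18 → s
i(8)−h(7): 1 → b
r(17)−a(0): 17 → r
x(23)−f(5): 18 → s
e(4)−w(22): -18≡8 → i
i(8)−h(7): 1 → b
p(15)−a(0): 15 → p
t(19)−f(5): 14 → o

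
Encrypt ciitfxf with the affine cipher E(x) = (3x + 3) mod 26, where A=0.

jbbisus

c(2): 3·2+3=9 → j
i(8): 3·8+3=27≡1 → b
i(8): 3·8+3=27≡1 → b
t(19): 3·19+3=60≡8 → i
f(5): 3·5+3=18 → s
x(23): 3·23+3=72≡20 → u
f(5): 3·5+3=18 → s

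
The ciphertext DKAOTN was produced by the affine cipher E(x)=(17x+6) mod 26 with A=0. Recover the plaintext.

The inverse of 17 mod 26 is 23, since 17·23=391≡1. Apply D(y)=23·(y−6) mod 26:
D(3): 23·(3−6)=-69≡9 → J
K(10): 23·(10−6)=92≡14 → O
A(0): 23·(0−6)=-138≡18 → S
O(14): 23·(14−6)=184≡2 → C
T(19): 23·(19−6)=299≡13 → N
N(13): 23·(13−6)=161≡5 → F

JOSCNF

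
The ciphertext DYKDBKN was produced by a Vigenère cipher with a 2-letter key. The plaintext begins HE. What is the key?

WU

Subtract each crib letter from the matching ciphertext letter (mod 26):
D(3)−H(7)=-4≡22 → W
Y(24)−E(4)=20 → U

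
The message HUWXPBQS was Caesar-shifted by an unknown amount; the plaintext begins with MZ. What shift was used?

21

From the crib: H(7)−M(12)=-5≡21, so the shift is 21.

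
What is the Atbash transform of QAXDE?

JZCWV

Q(16) → J(9)
A(0) → Z(25)
X(23) → C(2)
D(3) → W(22)
E(4) → V(21)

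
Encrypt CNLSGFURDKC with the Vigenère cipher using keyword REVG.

Repeat the key across the message: REVGREVGREV
C(2)+R(17): 19 → T
N(13)+E(4): 17 → R
L(11)+V(21): 32≡6 → G
S(18)+G(6): 24 → Y
G(6)+R(17): 23 → X
F(5)+E(4): 9 → J
U(20)+V(21): 41≡15 → P
R(17)+G(6): 23 → X
D(3)+R(17): 20 → U
K(10)+E(4): 14 → O
C(2)+V(21): 23 → X

TRGYXJPXUOX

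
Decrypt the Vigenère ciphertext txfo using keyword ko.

jjva

Repeat the key across the ciphertext: koko
t(19)−k(10): 9 → j
x(23)−o(14): 9 → j
f(5)−k(10): -5≡21 → v
o(14)−o(14): 0 → a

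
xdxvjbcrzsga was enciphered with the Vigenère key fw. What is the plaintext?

shszefxvuwbe

Repeat the key across the ciphertext: fwfwfwfwfwfw
x(23)−f(5): 18 → s
d(3)−w(22): -19≡7 → h
x(23)−f(5): 18 → s
v(21)−w(22): -1≡25 → z
j(9)−f(5): 4 → e
b(1)−w(22): -21≡5 → f
c(2)−f(5): -3≡23 → x
r(17)−w(22): -5≡21 → v
z(25)−f(5): 20 → u
s(18)−w(22): -4≡22 → w
g(6)−f(5): 1 → b
a(0)−w(22): -22≡4 → e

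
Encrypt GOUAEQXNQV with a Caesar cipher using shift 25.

FNTZDPWMPU

G(6): 6+25=31≡5 → F
O(14): 14+25=39≡13 → N
U(20): 20+25=45≡19 → T
A(0): 0+25=25 → Z
E(4): 4+25=29≡3 → D
Q(16): 16+25=41≡15 → P
X(23): 23+25=48≡22 → W
N(13): 13+25=38≡12 → M
Q(16): 16+25=41≡15 → P
V(21): 21+25=46≡20 → U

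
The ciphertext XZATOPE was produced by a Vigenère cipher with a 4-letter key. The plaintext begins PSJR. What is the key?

IHRC

Subtract each crib letter from the matching ciphertext letter (mod 26):
X(23)−P(15)=8 → I
Z(25)−S(18)=7 → H
A(0)−J(9)=-9≡17 → R
T(19)−R(17)=2 → C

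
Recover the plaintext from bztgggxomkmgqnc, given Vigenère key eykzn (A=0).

Repeat the key across the ciphertext: eykzneykzneykzn
b(1)−e(4): -3≡23 → x
z(25)−y(24): 1 → b
t(19)−k(10): 9 → j
g(6)−z(25): -19≡7 → h
g(6)−n(13): -7≡19 → t
g(6)−e(4): 2 → c
x(23)−y(24): -1≡25 → z
o(14)−k(10): 4 → e
m(12)−z(25): -13≡13 → n
k(10)−n(13): -3≡23 → x
m(12)−e(4): 8 → i
g(6)−y(24): -18≡8 → i
q(16)−k(10): 6 → g
n(13)−z(25): -12≡14 → o
c(2)−n(13): -11≡15 → p

xbjhtczenxiigop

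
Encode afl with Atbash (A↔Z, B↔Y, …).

a(0) → z(25)
f(5) → u(20)
l(11) → o(14)

zuo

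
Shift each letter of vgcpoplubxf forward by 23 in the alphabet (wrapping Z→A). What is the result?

sdzmlmiryuc

v(21): 21+23=44≡18 → s
g(6): 6+23=29≡3 → d
c(2): 2+23=25 → z
p(15): 15+23=38≡12 → m
o(14): 14+23=37≡11 → l
p(15): 15+23=38≡12 → m
l(11): 11+23=34≡8 → i
u(20): 20+23=43≡17 → r
b(1): 1+23=24 → y
x(23): 23+23=46≡20 → u
f(5): 5+23=28≡2 → c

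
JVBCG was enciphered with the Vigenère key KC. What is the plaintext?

ZTRAW

Repeat the key across the ciphertext: KCKCK
J(9)−K(10): -1≡25 → Z
V(21)−C(2): 19 → T
B(1)−K(10): -9≡17 → R
C(2)−C(2): 0 → A
G(6)−K(10): -4≡22 → W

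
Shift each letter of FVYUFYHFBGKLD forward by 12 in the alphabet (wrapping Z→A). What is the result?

RHKGRKTRNSWXP

F(5): 5+12=17 → R
V(21): 21+12=33≡7 → H
Y(24): 24+12=36≡10 → K
U(20): 20+12=32≡6 → G
F(5): 5+12=17 → R
Y(24): 24+12=36≡10 → K
H(7): 7+12=19 → T
F(5): 5+12=17 → R
B(1): 1+12=13 → N
G(6): 6+12=18 → S
K(10): 10+12=22 → W
L(11): 11+12=23 → X
D(3): 3+12=15 → P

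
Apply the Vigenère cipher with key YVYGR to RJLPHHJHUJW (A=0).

Repeat the key across the message: YVYGRYVYGRY
R(17)+Y(24): 41≡15 → P
J(9)+V(21): 30≡4 → E
L(11)+Y(24): 35≡9 → J
P(15)+G(6): 21 → V
H(7)+R(17): 24 → Y
H(7)+Y(24): 31≡5 → F
J(9)+V(21): 30≡4 → E
H(7)+Y(24): 31≡5 → F
U(20)+G(6): 26≡0 → A
J(9)+R(17): 26≡0 → A
W(22)+Y(24): 46≡20 → U

PEJVYFEFAAU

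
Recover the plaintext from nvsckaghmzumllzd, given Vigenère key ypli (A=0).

pghumlvzokjenwov

Repeat the key across the ciphertext: ypliypliypliypli
n(13)−y(24): -11≡15 → p
v(21)−p(15): 6 → g
s(18)−l(11): 7 → h
c(2)−i(8): -6≡20 → u
k(10)−y(24): -14≡12 → m
a(0)−p(15): -15≡11 → l
g(6)−l(11): -5≡21 → v
h(7)−i(8): -1≡25 → z
m(12)−y(24): -12≡14 → o
z(25)−p(15): 10 → k
u(20)−l(11): 9 → j
m(12)−i(8): 4 → e
l(11)−y(24): -13≡13 → n
l(11)−p(15): -4≡22 → w
z(25)−l(11): 14 → o
d(3)−i(8): -5≡21 → v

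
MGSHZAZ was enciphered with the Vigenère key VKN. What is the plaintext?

RWFMPNE

Repeat the key across the ciphertext: VKNVKNV
M(12)−V(21): -9≡17 → R
G(6)−K(10): -4≡22 → W
S(18)−N(13): 5 → F
H(7)−V(21): -14≡12 → M
Z(25)−K(10): 15 → P
A(0)−N(13): -13≡13 → N
Z(25)−V(21): 4 → E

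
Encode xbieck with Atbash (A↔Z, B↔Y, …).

x(23) → c(2)
b(1) → y(24)
i(8) → r(17)
e(4) → v(21)
c(2) → x(23)
k(10) → p(15)

cyrvxp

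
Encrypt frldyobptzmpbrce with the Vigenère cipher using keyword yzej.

Repeat the key across the message: yzejyzejyzejyzej
f(5)+y(24): 29≡3 → d
r(17)+z(25): 42≡16 → q
l(11)+e(4): 15 → p
d(3)+j(9): 12 → m
y(24)+y(24): 48≡22 → w
o(14)+z(25): 39≡13 → n
b(1)+e(4): 5 → f
p(15)+j(9): 24 → y
t(19)+y(24): 43≡17 → r
z(25)+z(25): 50≡24 → y
m(12)+e(4): 16 → q
p(15)+j(9): 24 → y
b(1)+y(24): 25 → z
r(17)+z(25): 42≡16 → q
c(2)+e(4): 6 → g
e(4)+j(9): 13 → n

dqpmwnfyryqyzqgn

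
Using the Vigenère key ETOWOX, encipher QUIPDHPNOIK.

UNWLRETGCEY

Repeat the key across the message: ETOWOXETOWO
Q(16)+E(4): 20 → U
U(20)+T(19): 39≡13 → N
I(8)+O(14): 22 → W
P(15)+W(22): 37≡11 → L
D(3)+O(14): 17 → R
H(7)+X(23): 30≡4 → E
P(15)+E(4): 19 → T
N(13)+T(19): 32≡6 → G
O(14)+O(14): 28≡2 → C
I(8)+W(22): 30≡4 → E
K(10)+O(14): 24 → Y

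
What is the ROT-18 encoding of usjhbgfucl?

mkbztyxmud

u(20): 20+18=38≡12 → m
s(18): 18+18=36≡10 → k
j(9): 9+18=27≡1 → b
h(7): 7+18=25 → z
b(1): 1+18=19 → t
g(6): 6+18=24 → y
f(5): 5+18=23 → x
u(20): 20+18=38≡12 → m
c(2): 2+18=20 → u
l(11): 11+18=29≡3 → d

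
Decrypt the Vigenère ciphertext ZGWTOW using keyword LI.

OYLLDO

Repeat the key across the ciphertext: LILILI
Z(25)−L(11): 14 → O
G(6)−I(8): -2≡24 → Y
W(22)−L(11): 11 → L
T(19)−I(8): 11 → L
O(14)−L(11): 3 → D
W(22)−I(8): 14 → O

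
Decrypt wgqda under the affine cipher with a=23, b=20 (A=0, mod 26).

iwkxy

The inverse of 23 mod 26 is 17, since 23·17=391≡1. Apply D(y)=17·(y−20) mod 26:
w(22): 17·(22−20)=34≡8 → i
g(6): 17·(6−20)=-238≡22 → w
q(16): 17·(16−20)=-68≡10 → k
d(3): 17·(3−20)=-289≡23 → x
a(0): 17·(0−20)=-340≡24 → y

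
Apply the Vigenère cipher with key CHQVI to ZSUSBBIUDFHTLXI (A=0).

Repeat the key across the message: CHQVICHQVICHQVI
Z(25)+C(2): 27≡1 → B
S(18)+H(7): 25 → Z
U(20)+Q(16): 36≡10 → K
S(18)+V(21): 39≡13 → N
B(1)+I(8): 9 → J
B(1)+C(2): 3 → D
I(8)+H(7): 15 → P
U(20)+Q(16): 36≡10 → K
D(3)+V(21): 24 → Y
F(5)+I(8): 13 → N
H(7)+C(2): 9 → J
T(19)+H(7): 26≡0 → A
L(11)+Q(16): 27≡1 → B
X(23)+V(21): 44≡18 → S
I(8)+I(8): 16 → Q

BZKNJDPKYNJABSQ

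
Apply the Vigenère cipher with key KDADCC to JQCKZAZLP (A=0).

TTCNBCJOP

Repeat the key across the message: KDADCCKDA
J(9)+K(10): 19 → T
Q(16)+D(3): 19 → T
C(2)+A(0): 2 → C
K(10)+D(3): 13 → N
Z(25)+C(2): 27≡1 → B
A(0)+C(2): 2 → C
Z(25)+K(10): 35≡9 → J
L(11)+D(3): 14 → O
P(15)+A(0): 15 → P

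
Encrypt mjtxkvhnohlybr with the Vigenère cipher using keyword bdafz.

nmtcjwkntgmbbw

Repeat the key across the message: bdafzbdafzbdaf
m(12)+b(1): 13 → n
j(9)+d(3): 12 → m
t(19)+a(0): 19 → t
x(23)+f(5): 28≡2 → c
k(10)+z(25): 35≡9 → j
v(21)+b(1): 22 → w
h(7)+d(3): 10 → k
n(13)+a(0): 13 → n
o(14)+f(5): 19 → t
h(7)+z(25): 32≡6 → g
l(11)+b(1): 12 → m
y(24)+d(3): 27≡1 → b
b(1)+a(0): 1 → b
r(17)+f(5): 22 → w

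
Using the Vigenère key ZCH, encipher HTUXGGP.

GVBWINO

Repeat the key across the message: ZCHZCHZ
H(7)+Z(25): 32≡6 → G
T(19)+C(2): 21 → V
U(20)+H(7): 27≡1 → B
X(23)+Z(25): 48≡22 → W
G(6)+C(2): 8 → I
G(6)+H(7): 13 → N
P(15)+Z(25): 40≡14 → O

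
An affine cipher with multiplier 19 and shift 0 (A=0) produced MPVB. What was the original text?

The inverse of 19 mod 26 is 11, since 19·11=209≡1. Apply D(y)=11·(y−0) mod 26:
M(12): 11·(12−0)=132≡2 → C
P(15): 11·(15−0)=165≡9 → J
V(21): 11·(21−0)=231≡23 → X
B(1): 11·(1−0)=11 → L

CJXL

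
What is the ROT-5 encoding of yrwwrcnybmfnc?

y(24): 24+5=29≡3 → d
r(17): 17+5=22 → w
w(22): 22+5=27≡1 → b
w(22): 22+5=27≡1 → b
r(17): 17+5=22 → w
c(2): 2+5=7 → h
n(13): 13+5=18 → s
y(24): 24+5=29≡3 → d
b(1): 1+5=6 → g
m(12): 12+5=17 → r
f(5): 5+5=10 → k
n(13): 13+5=18 → s
c(2): 2+5=7 → h

dwbbwhsdgrksh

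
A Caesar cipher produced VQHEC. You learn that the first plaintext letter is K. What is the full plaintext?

KFWTR

From the crib: V(21)−K(10)=11, so the shift is 11.
Subtract 11 from each ciphertext letter:
V(21): 21−11=10 → K
Q(16): 16−11=5 → F
H(7): 7−11=-4≡22 → W
E(4): 4−11=-7≡19 → T
C(2): 2−11=-9≡17 → R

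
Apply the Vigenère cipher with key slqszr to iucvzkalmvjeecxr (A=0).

Repeat the key across the message: slqszrslqszrslqs
i(8)+s(18): 26≡0 → a
u(20)+l(11): 31≡5 → f
c(2)+q(16): 18 → s
v(21)+s(18): 39≡13 → n
z(25)+z(25): 50≡24 → y
k(10)+r(17): 27≡1 → b
a(0)+s(18): 18 → s
l(11)+l(11): 22 → w
m(12)+q(16): 28≡2 → c
v(21)+s(18): 39≡13 → n
j(9)+z(25): 34≡8 → i
e(4)+r(17): 21 → v
e(4)+s(18): 22 → w
c(2)+l(11): 13 → n
x(23)+q(16): 39≡13 → n
r(17)+s(18): 35≡9 → j

afsnybswcnivwnnj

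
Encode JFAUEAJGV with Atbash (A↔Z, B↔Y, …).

QUZFVZQTE

J(9) → Q(16)
F(5) → U(20)
A(0) → Z(25)
U(20) → F(5)
E(4) → V(21)
A(0) → Z(25)
J(9) → Q(16)
G(6) → T(19)
V(21) → E(4)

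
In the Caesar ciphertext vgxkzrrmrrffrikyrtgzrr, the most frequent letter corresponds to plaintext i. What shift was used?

The most frequent ciphertext letter is r (appears 8 times).
r is position 17; i is position 8.
Shift = 9.

9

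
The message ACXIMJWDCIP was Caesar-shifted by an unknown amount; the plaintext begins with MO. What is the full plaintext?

From the crib: A(0)−M(12)=-12≡14, so the shift is 14.
Subtract 14 from each ciphertext letter:
A(0): 0−14=-14≡12 → M
C(2): 2−14=-12≡14 → O
X(23): 23−14=9 → J
I(8): 8−14=-6≡20 → U
M(12): 12−14=-2≡24 → Y
J(9): 9−14=-5≡21 → V
W(22): 22−14=8 → I
D(3): 3−14=-11≡15 → P
C(2): 2−14=-12≡14 → O
I(8): 8−14=-6≡20 → U
P(15): 15−14=1 → B

MOJUYVIPOUB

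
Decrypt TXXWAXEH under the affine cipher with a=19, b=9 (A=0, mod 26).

GYYNFYXE

The inverse of 19 mod 26 is 11, since 19·11=209≡1. Apply D(y)=11·(y−9) mod 26:
T(19): 11·(19−9)=110≡6 → G
X(23): 11·(23−9)=154≡24 → Y
X(23): 11·(23−9)=154≡24 → Y
W(22): 11·(22−9)=143≡13 → N
A(0): 11·(0−9)=-99≡5 → F
X(23): 11·(23−9)=154≡24 → Y
E(4): 11·(4−9)=-55≡23 → X
H(7): 11·(7−9)=-22≡4 → E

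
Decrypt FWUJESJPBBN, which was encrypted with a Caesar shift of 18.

F(5): 5−18=-13≡13 → N
W(22): 22−18=4 → E
U(20): 20−18=2 → C
J(9): 9−18=-9≡17 → R
E(4): 4−18=-14≡12 → M
S(18): 18−18=0 → A
J(9): 9−18=-9≡17 → R
P(15): 15−18=-3≡23 → X
B(1): 1−18=-17≡9 → J
B(1): 1−18=-17≡9 → J
N(13): 13−18=-5≡21 → V

NECRMARXJJV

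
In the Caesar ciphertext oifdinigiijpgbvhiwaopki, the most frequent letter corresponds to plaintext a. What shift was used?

8

The most frequent ciphertext letter is i (appears 7 times).
i is position 8; a is position 0.
Shift = 8.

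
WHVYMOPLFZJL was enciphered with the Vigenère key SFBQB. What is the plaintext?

Repeat the key across the ciphertext: SFBQBSFBQBSF
W(22)−S(18): 4 → E
H(7)−F(5): 2 → C
V(21)−B(1): 20 → U
Y(24)−Q(16): 8 → I
M(12)−B(1): 11 → L
O(14)−S(18): -4≡22 → W
P(15)−F(5): 10 → K
L(11)−B(1): 10 → K
F(5)−Q(16): -11≡15 → P
Z(25)−B(1): 24 → Y
J(9)−S(18): -9≡17 → R
L(11)−F(5): 6 → G

ECUILWKKPYRG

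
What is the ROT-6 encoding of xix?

dod

x(23): 23+6=29≡3 → d
i(8): 8+6=14 → o
x(23): 23+6=29≡3 → d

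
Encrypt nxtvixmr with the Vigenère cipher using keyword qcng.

Repeat the key across the message: qcngqcng
n(13)+q(16): 29≡3 → d
x(23)+c(2): 25 → z
t(19)+n(13): 32≡6 → g
v(21)+g(6): 27≡1 → b
i(8)+q(16): 24 → y
x(23)+c(2): 25 → z
m(12)+n(13): 25 → z
r(17)+g(6): 23 → x

dzgbyzzx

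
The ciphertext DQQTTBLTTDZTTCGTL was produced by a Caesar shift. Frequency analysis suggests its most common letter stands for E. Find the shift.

15

The most frequent ciphertext letter is T (appears 7 times).
T is position 19; E is position 4.
Shift = 15.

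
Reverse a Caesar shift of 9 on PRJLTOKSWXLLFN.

GIACKFBJNOCCWE

P(15): 15−9=6 → G
R(17): 17−9=8 → I
J(9): 9−9=0 → A
L(11): 11−9=2 → C
T(19): 19−9=10 → K
O(14): 14−9=5 → F
K(10): 10−9=1 → B
S(18): 18−9=9 → J
W(22): 22−9=13 → N
X(23): 23−9=14 → O
L(11): 11−9=2 → C
L(11): 11−9=2 → C
F(5): 5−9=-4≡22 → W
N(13): 13−9=4 → E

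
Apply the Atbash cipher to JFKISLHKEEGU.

J(9) → Q(16)
F(5) → U(20)
K(10) → P(15)
I(8) → R(17)
S(18) → H(7)
L(11) → O(14)
H(7) → S(18)
K(10) → P(15)
E(4) → V(21)
E(4) → V(21)
G(6) → T(19)
U(20) → F(5)

QUPRHOSPVVTF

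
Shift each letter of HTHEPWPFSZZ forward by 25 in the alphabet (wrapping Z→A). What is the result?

GSGDOVOERYY

H(7): 7+25=32≡6 → G
T(19): 19+25=44≡18 → S
H(7): 7+25=32≡6 → G
E(4): 4+25=29≡3 → D
P(15): 15+25=40≡14 → O
W(22): 22+25=47≡21 → V
P(15): 15+25=40≡14 → O
F(5): 5+25=30≡4 → E
S(18): 18+25=43≡17 → R
Z(25): 25+25=50≡24 → Y
Z(25): 25+25=50≡24 → Y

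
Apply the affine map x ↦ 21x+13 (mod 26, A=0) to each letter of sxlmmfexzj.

bckffotcsu

s(18): 21·18+13=391≡1 → b
x(23): 21·23+13=496≡2 → c
l(11): 21·11+13=244≡10 → k
m(12): 21·12+13=265≡5 → f
m(12): 21·12+13=265≡5 → f
f(5): 21·5+13=118≡14 → o
e(4): 21·4+13=97≡19 → t
x(23): 21·23+13=496≡2 → c
z(25): 21·25+13=538≡18 → s
j(9): 21·9+13=202≡20 → u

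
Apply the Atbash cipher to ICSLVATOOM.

I(8) → R(17)
C(2) → X(23)
S(18) → H(7)
L(11) → O(14)
V(21) → E(4)
A(0) → Z(25)
T(19) → G(6)
O(14) → L(11)
O(14) → L(11)
M(12) → N(13)

RXHOEZGLLN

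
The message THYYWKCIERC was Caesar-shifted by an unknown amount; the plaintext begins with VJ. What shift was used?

From the crib: T(19)−V(21)=-2≡24, so the shift is 24.

24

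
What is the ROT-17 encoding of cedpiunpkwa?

tvugzlegbnr

c(2): 2+17=19 → t
e(4): 4+17=21 → v
d(3): 3+17=20 → u
p(15): 15+17=32≡6 → g
i(8): 8+17=25 → z
u(20): 20+17=37≡11 → l
n(13): 13+17=30≡4 → e
p(15): 15+17=32≡6 → g
k(10): 10+17=27≡1 → b
w(22): 22+17=39≡13 → n
a(0): 0+17=17 → r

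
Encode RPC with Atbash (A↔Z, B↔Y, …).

R(17) → I(8)
P(15) → K(10)
C(2) → X(23)

IKX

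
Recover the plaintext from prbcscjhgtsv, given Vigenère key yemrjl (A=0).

Repeat the key across the ciphertext: yemrjlyemrjl
p(15)−y(24): -9≡17 → r
r(17)−e(4): 13 → n
b(1)−m(12): -11≡15 → p
c(2)−r(17): -15≡11 → l
s(18)−j(9): 9 → j
c(2)−l(11): -9≡17 → r
j(9)−y(24): -15≡11 → l
h(7)−e(4): 3 → d
g(6)−m(12): -6≡20 → u
t(19)−r(17): 2 → c
s(18)−j(9): 9 → j
v(21)−l(11): 10 → k

rnpljrlducjk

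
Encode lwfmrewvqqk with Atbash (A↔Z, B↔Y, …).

l(11) → o(14)
w(22) → d(3)
f(5) → u(20)
m(12) → n(13)
r(17) → i(8)
e(4) → v(21)
w(22) → d(3)
v(21) → e(4)
q(16) → j(9)
q(16) → j(9)
k(10) → p(15)

odunivdejjp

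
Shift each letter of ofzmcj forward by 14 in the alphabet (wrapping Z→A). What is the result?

ctnaqx

o(14): 14+14=28≡2 → c
f(5): 5+14=19 → t
z(25): 25+14=39≡13 → n
m(12): 12+14=26≡0 → a
c(2): 2+14=16 → q
j(9): 9+14=23 → x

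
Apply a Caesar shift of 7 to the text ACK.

HJR

A(0): 0+7=7 → H
C(2): 2+7=9 → J
K(10): 10+7=17 → R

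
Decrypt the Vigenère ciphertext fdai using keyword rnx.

oqdr

Repeat the key across the ciphertext: rnxr
f(5)−r(17): -12≡14 → o
d(3)−n(13): -10≡16 → q
a(0)−x(23): -23≡3 → d
i(8)−r(17): -9≡17 → r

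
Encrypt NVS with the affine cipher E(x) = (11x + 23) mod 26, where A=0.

KUN

N(13): 11·13+23=166≡10 → K
V(21): 11·21+23=254≡20 → U
S(18): 11·18+23=221≡13 → N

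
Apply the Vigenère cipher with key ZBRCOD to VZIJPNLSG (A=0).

Repeat the key across the message: ZBRCODZBR
V(21)+Z(25): 46≡20 → U
Z(25)+B(1): 26≡0 → A
I(8)+R(17): 25 → Z
J(9)+C(2): 11 → L
P(15)+O(14): 29≡3 → D
N(13)+D(3): 16 → Q
L(11)+Z(25): 36≡10 → K
S(18)+B(1): 19 → T
G(6)+R(17): 23 → X

UAZLDQKTX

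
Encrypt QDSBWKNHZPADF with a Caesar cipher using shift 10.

ANCLGUXRJZKNP

Q(16): 16+10=26≡0 → A
D(3): 3+10=13 → N
S(18): 18+10=28≡2 → C
B(1): 1+10=11 → L
W(22): 22+10=32≡6 → G
K(10): 10+10=20 → U
N(13): 13+10=23 → X
H(7): 7+10=17 → R
Z(25): 25+10=35≡9 → J
P(15): 15+10=25 → Z
A(0): 0+10=10 → K
D(3): 3+10=13 → N
F(5): 5+10=15 → P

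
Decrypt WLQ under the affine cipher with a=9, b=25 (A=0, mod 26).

RKZ

The inverse of 9 mod 26 is 3, since 9·3=27≡1. Apply D(y)=3·(y−25) mod 26:
W(22): 3·(22−25)=-9≡17 → R
L(11): 3·(11−25)=-42≡10 → K
Q(16): 3·(16−25)=-27≡25 → Z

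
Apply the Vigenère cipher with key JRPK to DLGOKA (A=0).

MCVYTR

Repeat the key across the message: JRPKJR
D(3)+J(9): 12 → M
L(11)+R(17): 28≡2 → C
G(6)+P(15): 21 → V
O(14)+K(10): 24 → Y
K(10)+J(9): 19 → T
A(0)+R(17): 17 → R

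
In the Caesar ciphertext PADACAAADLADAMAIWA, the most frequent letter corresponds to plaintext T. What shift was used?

The most frequent ciphertext letter is A (appears 9 times).
A is position 0; T is position 19.
Shift = -19≡7.

7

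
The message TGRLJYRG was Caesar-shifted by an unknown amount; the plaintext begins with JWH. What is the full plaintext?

From the crib: T(19)−J(9)=10, so the shift is 10.
Subtract 10 from each ciphertext letter:
T(19): 19−10=9 → J
G(6): 6−10=-4≡22 → W
R(17): 17−10=7 → H
L(11): 11−10=1 → B
J(9): 9−10=-1≡25 → Z
Y(24): 24−10=14 → O
R(17): 17−10=7 → H
G(6): 6−10=-4≡22 → W

JWHBZOHW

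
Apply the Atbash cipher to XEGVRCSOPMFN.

X(23) → C(2)
E(4) → V(21)
G(6) → T(19)
V(21) → E(4)
R(17) → I(8)
C(2) → X(23)
S(18) → H(7)
O(14) → L(11)
P(15) → K(10)
M(12) → N(13)
F(5) → U(20)
N(13) → M(12)

CVTEIXHLKNUM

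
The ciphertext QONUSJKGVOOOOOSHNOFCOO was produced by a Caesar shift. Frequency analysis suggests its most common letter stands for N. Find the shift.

1

The most frequent ciphertext letter is O (appears 9 times).
O is position 14; N is position 13.
Shift = 1.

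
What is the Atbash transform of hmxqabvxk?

sncjzyecp

h(7) → s(18)
m(12) → n(13)
x(23) → c(2)
q(16) → j(9)
a(0) → z(25)
b(1) → y(24)
v(21) → e(4)
x(23) → c(2)
k(10) → p(15)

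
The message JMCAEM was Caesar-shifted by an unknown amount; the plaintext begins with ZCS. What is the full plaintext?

ZCSQUC

From the crib: J(9)−Z(25)=-16≡10, so the shift is 10.
Subtract 10 from each ciphertext letter:
J(9): 9−10=-1≡25 → Z
M(12): 12−10=2 → C
C(2): 2−10=-8≡18 → S
A(0): 0−10=-10≡16 → Q
E(4): 4−10=-6≡20 → U
M(12): 12−10=2 → C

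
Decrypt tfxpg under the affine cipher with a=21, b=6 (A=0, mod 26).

The inverse of 21 mod 26 is 5, since 21·5=105≡1. Apply D(y)=5·(y−6) mod 26:
t(19): 5·(19−6)=65≡13 → n
f(5): 5·(5−6)=-5≡21 → v
x(23): 5·(23−6)=85≡7 → h
p(15): 5·(15−6)=45≡19 → t
g(6): 5·(6−6)=0 → a

nvhta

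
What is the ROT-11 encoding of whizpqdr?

hstkaboc

w(22): 22+11=33≡7 → h
h(7): 7+11=18 → s
i(8): 8+11=19 → t
z(25): 25+11=36≡10 → k
p(15): 15+11=26≡0 → a
q(16): 16+11=27≡1 → b
d(3): 3+11=14 → o
r(17): 17+11=28≡2 → c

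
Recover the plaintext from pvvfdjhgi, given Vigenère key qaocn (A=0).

zvhdqthsg

Repeat the key across the ciphertext: qaocnqaoc
p(15)−q(16): -1≡25 → z
v(21)−a(0): 21 → v
v(21)−o(14): 7 → h
f(5)−c(2): 3 → d
d(3)−n(13): -10≡16 → q
j(9)−q(16): -7≡19 → t
h(7)−a(0): 7 → h
g(6)−o(14): -8≡18 → s
i(8)−c(2): 6 → g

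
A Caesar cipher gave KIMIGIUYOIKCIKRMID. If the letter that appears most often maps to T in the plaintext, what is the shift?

15

The most frequent ciphertext letter is I (appears 6 times).
I is position 8; T is position 19.
Shift = -11≡15.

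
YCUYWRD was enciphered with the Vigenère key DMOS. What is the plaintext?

VQGGTFP

Repeat the key across the ciphertext: DMOSDMO
Y(24)−D(3): 21 → V
C(2)−M(12): -10≡16 → Q
U(20)−O(14): 6 → G
Y(24)−S(18): 6 → G
W(22)−D(3): 19 → T
R(17)−M(12): 5 → F
D(3)−O(14): -11≡15 → P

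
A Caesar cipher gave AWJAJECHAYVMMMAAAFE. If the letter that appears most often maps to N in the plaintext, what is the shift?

The most frequent ciphertext letter is A (appears 6 times).
A is position 0; N is position 13.
Shift = -13≡13.

13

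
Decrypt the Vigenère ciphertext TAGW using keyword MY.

Repeat the key across the ciphertext: MYMY
T(19)−M(12): 7 → H
A(0)−Y(24): -24≡2 → C
G(6)−M(12): -6≡20 → U
W(22)−Y(24): -2≡24 → Y

HCUY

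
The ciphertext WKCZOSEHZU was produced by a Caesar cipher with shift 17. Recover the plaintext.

W(22): 22−17=5 → F
K(10): 10−17=-7≡19 → T
C(2): 2−17=-15≡11 → L
Z(25): 25−17=8 → I
O(14): 14−17=-3≡23 → X
S(18): 18−17=1 → B
E(4): 4−17=-13≡13 → N
H(7): 7−17=-10≡16 → Q
Z(25): 25−17=8 → I
U(20): 20−17=3 → D

FTLIXBNQID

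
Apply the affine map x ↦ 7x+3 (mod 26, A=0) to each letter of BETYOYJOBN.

KFGPXPOXKQ

B(1): 7·1+3=10 → K
E(4): 7·4+3=31≡5 → F
T(19): 7·19+3=136≡6 → G
Y(24): 7·24+3=171≡15 → P
O(14): 7·14+3=101≡23 → X
Y(24): 7·24+3=171≡15 → P
J(9): 7·9+3=66≡14 → O
O(14): 7·14+3=101≡23 → X
B(1): 7·1+3=10 → K
N(13): 7·13+3=94≡16 → Q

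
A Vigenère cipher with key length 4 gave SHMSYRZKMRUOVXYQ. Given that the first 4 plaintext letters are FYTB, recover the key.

Subtract each crib letter from the matching ciphertext letter (mod 26):
S(18)−F(5)=13 → N
H(7)−Y(24)=-17≡9 → J
M(12)−T(19)=-7≡19 → T
S(18)−B(1)=17 → R

NJTR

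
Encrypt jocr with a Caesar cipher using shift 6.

puix

j(9): 9+6=15 → p
o(14): 14+6=20 → u
c(2): 2+6=8 → i
r(17): 17+6=23 → x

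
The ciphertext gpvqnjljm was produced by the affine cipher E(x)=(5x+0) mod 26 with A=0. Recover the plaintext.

wdzynhxhs

The inverse of 5 mod 26 is 21, since 5·21=105≡1. Apply D(y)=21·(y−0) mod 26:
g(6): 21·(6−0)=126≡22 → w
p(15): 21·(15−0)=315≡3 → d
v(21): 21·(21−0)=441≡25 → z
q(16): 21·(16−0)=336≡24 → y
n(13): 21·(13−0)=273≡13 → n
j(9): 21·(9−0)=189≡7 → h
l(11): 21·(11−0)=231≡23 → x
j(9): 21·(9−0)=189≡7 → h
m(12): 21·(12−0)=252≡18 → s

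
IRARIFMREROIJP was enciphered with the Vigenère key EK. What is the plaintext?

EHWHEVIHAHKYFF

Repeat the key across the ciphertext: EKEKEKEKEKEKEK
I(8)−E(4): 4 → E
R(17)−K(10): 7 → H
A(0)−E(4): -4≡22 → W
R(17)−K(10): 7 → H
I(8)−E(4): 4 → E
F(5)−K(10): -5≡21 → V
M(12)−E(4): 8 → I
R(17)−K(10): 7 → H
E(4)−E(4): 0 → A
R(17)−K(10): 7 → H
O(14)−E(4): 10 → K
I(8)−K(10): -2≡24 → Y
J(9)−E(4): 5 → F
P(15)−K(10): 5 → F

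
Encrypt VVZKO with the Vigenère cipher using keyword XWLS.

SRKCL

Repeat the key across the message: XWLSX
V(21)+X(23): 44≡18 → S
V(21)+W(22): 43≡17 → R
Z(25)+L(11): 36≡10 → K
K(10)+S(18): 28≡2 → C
O(14)+X(23): 37≡11 → L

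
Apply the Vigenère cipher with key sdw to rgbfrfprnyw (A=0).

Repeat the key across the message: sdwsdwsdwsd
r(17)+s(18): 35≡9 → j
g(6)+d(3): 9 → j
b(1)+w(22): 23 → x
f(5)+s(18): 23 → x
r(17)+d(3): 20 → u
f(5)+w(22): 27≡1 → b
p(15)+s(18): 33≡7 → h
r(17)+d(3): 20 → u
n(13)+w(22): 35≡9 → j
y(24)+s(18): 42≡16 → q
w(22)+d(3): 25 → z

jjxxubhujqz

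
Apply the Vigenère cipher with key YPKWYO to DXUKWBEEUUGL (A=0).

BMEGUPCTEQEZ

Repeat the key across the message: YPKWYOYPKWYO
D(3)+Y(24): 27≡1 → B
X(23)+P(15): 38≡12 → M
U(20)+K(10): 30≡4 → E
K(10)+W(22): 32≡6 → G
W(22)+Y(24): 46≡20 → U
B(1)+O(14): 15 → P
E(4)+Y(24): 28≡2 → C
E(4)+P(15): 19 → T
U(20)+K(10): 30≡4 → E
U(20)+W(22): 42≡16 → Q
G(6)+Y(24): 30≡4 → E
L(11)+O(14): 25 → Z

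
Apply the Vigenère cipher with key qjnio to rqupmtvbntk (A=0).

hzhxajeovha

Repeat the key across the message: qjnioqjnioq
r(17)+q(16): 33≡7 → h
q(16)+j(9): 25 → z
u(20)+n(13): 33≡7 → h
p(15)+i(8): 23 → x
m(12)+o(14): 26≡0 → a
t(19)+q(16): 35≡9 → j
v(21)+j(9): 30≡4 → e
b(1)+n(13): 14 → o
n(13)+i(8): 21 → v
t(19)+o(14): 33≡7 → h
k(10)+q(16): 26≡0 → a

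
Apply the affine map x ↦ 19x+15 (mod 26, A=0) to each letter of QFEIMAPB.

HGNLJPOI

Q(16): 19·16+15=319≡7 → H
F(5): 19·5+15=110≡6 → G
E(4): 19·4+15=91≡13 → N
I(8): 19·8+15=167≡11 → L
M(12): 19·12+15=243≡9 → J
A(0): 19·0+15=15 → P
P(15): 19·15+15=300≡14 → O
B(1): 19·1+15=34≡8 → I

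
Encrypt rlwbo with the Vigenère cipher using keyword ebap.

vmwqs

Repeat the key across the message: ebape
r(17)+e(4): 21 → v
l(11)+b(1): 12 → m
w(22)+a(0): 22 → w
b(1)+p(15): 16 → q
o(14)+e(4): 18 → s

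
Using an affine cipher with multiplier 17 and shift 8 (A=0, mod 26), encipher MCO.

EQM

M(12): 17·12+8=212≡4 → E
C(2): 17·2+8=42≡16 → Q
O(14): 17·14+8=246≡12 → M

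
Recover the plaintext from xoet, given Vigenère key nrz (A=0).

kxfg

Repeat the key across the ciphertext: nrzn
x(23)−n(13): 10 → k
o(14)−r(17): -3≡23 → x
e(4)−z(25): -21≡5 → f
t(19)−n(13): 6 → g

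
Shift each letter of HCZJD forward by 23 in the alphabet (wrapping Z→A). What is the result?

EZWGA

H(7): 7+23=30≡4 → E
C(2): 2+23=25 → Z
Z(25): 25+23=48≡22 → W
J(9): 9+23=32≡6 → G
D(3): 3+23=26≡0 → A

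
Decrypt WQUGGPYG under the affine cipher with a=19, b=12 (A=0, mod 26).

The inverse of 19 mod 26 is 11, since 19·11=209≡1. Apply D(y)=11·(y−12) mod 26:
W(22): 11·(22−12)=110≡6 → G
Q(16): 11·(16−12)=44≡18 → S
U(20): 11·(20−12)=88≡10 → K
G(6): 11·(6−12)=-66≡12 → M
G(6): 11·(6−12)=-66≡12 → M
P(15): 11·(15−12)=33≡7 → H
Y(24): 11·(24−12)=132≡2 → C
G(6): 11·(6−12)=-66≡12 → M

GSKMMHCM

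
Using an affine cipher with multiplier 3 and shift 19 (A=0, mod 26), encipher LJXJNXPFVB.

AUKUGKMIEW

L(11): 3·11+19=52≡0 → A
J(9): 3·9+19=46≡20 → U
X(23): 3·23+19=88≡10 → K
J(9): 3·9+19=46≡20 → U
N(13): 3·13+19=58≡6 → G
X(23): 3·23+19=88≡10 → K
P(15): 3·15+19=64≡12 → M
F(5): 3·5+19=34≡8 → I
V(21): 3·21+19=82≡4 → E
B(1): 3·1+19=22 → W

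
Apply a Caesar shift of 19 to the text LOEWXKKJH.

EHXPQDDCA

L(11): 11+19=30≡4 → E
O(14): 14+19=33≡7 → H
E(4): 4+19=23 → X
W(22): 22+19=41≡15 → P
X(23): 23+19=42≡16 → Q
K(10): 10+19=29≡3 → D
K(10): 10+19=29≡3 → D
J(9): 9+19=28≡2 → C
H(7): 7+19=26≡0 → A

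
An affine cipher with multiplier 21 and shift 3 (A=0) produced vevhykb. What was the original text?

mfmubjq

The inverse of 21 mod 26 is 5, since 21·5=105≡1. Apply D(y)=5·(y−3) mod 26:
v(21): 5·(21−3)=90≡12 → m
e(4): 5·(4−3)=5 → f
v(21): 5·(21−3)=90≡12 → m
h(7): 5·(7−3)=20 → u
y(24): 5·(24−3)=105≡1 → b
k(10): 5·(10−3)=35≡9 → j
b(1): 5·(1−3)=-10≡16 → q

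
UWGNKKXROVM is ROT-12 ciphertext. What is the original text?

U(20): 20−12=8 → I
W(22): 22−12=10 → K
G(6): 6−12=-6≡20 → U
N(13): 13−12=1 → B
K(10): 10−12=-2≡24 → Y
K(10): 10−12=-2≡24 → Y
X(23): 23−12=11 → L
R(17): 17−12=5 → F
O(14): 14−12=2 → C
V(21): 21−12=9 → J
M(12): 12−12=0 → A

IKUBYYLFCJA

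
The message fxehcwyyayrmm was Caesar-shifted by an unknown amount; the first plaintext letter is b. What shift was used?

From the crib: f(5)−b(1)=4, so the shift is 4.

4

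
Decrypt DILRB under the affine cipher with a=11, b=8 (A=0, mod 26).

JAFPX

The inverse of 11 mod 26 is 19, since 11·19=209≡1. Apply D(y)=19·(y−8) mod 26:
D(3): 19·(3−8)=-95≡9 → J
I(8): 19·(8−8)=0 → A
L(11): 19·(11−8)=57≡5 → F
R(17): 19·(17−8)=171≡15 → P
B(1): 19·(1−8)=-133≡23 → X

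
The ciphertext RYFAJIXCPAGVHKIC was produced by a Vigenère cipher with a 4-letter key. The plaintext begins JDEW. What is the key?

IVBE

Subtract each crib letter from the matching ciphertext letter (mod 26):
R(17)−J(9)=8 → I
Y(24)−D(3)=21 → V
F(5)−E(4)=1 → B
A(0)−W(22)=-22≡4 → E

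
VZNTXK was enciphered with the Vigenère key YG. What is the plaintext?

Repeat the key across the ciphertext: YGYGYG
V(21)−Y(24): -3≡23 → X
Z(25)−G(6): 19 → T
N(13)−Y(24): -11≡15 → P
T(19)−G(6): 13 → N
X(23)−Y(24): -1≡25 → Z
K(10)−G(6): 4 → E

XTPNZE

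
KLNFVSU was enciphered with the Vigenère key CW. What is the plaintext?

Repeat the key across the ciphertext: CWCWCWC
K(10)−C(2): 8 → I
L(11)−W(22): -11≡15 → P
N(13)−C(2): 11 → L
F(5)−W(22): -17≡9 → J
V(21)−C(2): 19 → T
S(18)−W(22): -4≡22 → W
U(20)−C(2): 18 → S

IPLJTWS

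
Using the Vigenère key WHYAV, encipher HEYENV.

Repeat the key across the message: WHYAVW
H(7)+W(22): 29≡3 → D
E(4)+H(7): 11 → L
Y(24)+Y(24): 48≡22 → W
E(4)+A(0): 4 → E
N(13)+V(21): 34≡8 → I
V(21)+W(22): 43≡17 → R

DLWEIR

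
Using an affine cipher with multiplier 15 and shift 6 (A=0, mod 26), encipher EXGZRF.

ONSRBD

E(4): 15·4+6=66≡14 → O
X(23): 15·23+6=351≡13 → N
G(6): 15·6+6=96≡18 → S
Z(25): 15·25+6=381≡17 → R
R(17): 15·17+6=261≡1 → B
F(5): 15·5+6=81≡3 → D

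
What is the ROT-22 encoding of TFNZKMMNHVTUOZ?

T(19): 19+22=41≡15 → P
F(5): 5+22=27≡1 → B
N(13): 13+22=35≡9 → J
Z(25): 25+22=47≡21 → V
K(10): 10+22=32≡6 → G
M(12): 12+22=34≡8 → I
M(12): 12+22=34≡8 → I
N(13): 13+22=35≡9 → J
H(7): 7+22=29≡3 → D
V(21): 21+22=43≡17 → R
T(19): 19+22=41≡15 → P
U(20): 20+22=42≡16 → Q
O(14): 14+22=36≡10 → K
Z(25): 25+22=47≡21 → V

PBJVGIIJDRPQKV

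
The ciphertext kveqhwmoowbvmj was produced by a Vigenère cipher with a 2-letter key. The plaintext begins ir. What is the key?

ce

Subtract each crib letter from the matching ciphertext letter (mod 26):
k(10)−i(8)=2 → c
v(21)−r(17)=4 → e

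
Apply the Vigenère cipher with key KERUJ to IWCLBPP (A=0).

SATFKZT

Repeat the key across the message: KERUJKE
I(8)+K(10): 18 → S
W(22)+E(4): 26≡0 → A
C(2)+R(17): 19 → T
L(11)+U(20): 31≡5 → F
B(1)+J(9): 10 → K
P(15)+K(10): 25 → Z
P(15)+E(4): 19 → T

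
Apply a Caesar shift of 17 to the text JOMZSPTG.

AFDQJGKX

J(9): 9+17=26≡0 → A
O(14): 14+17=31≡5 → F
M(12): 12+17=29≡3 → D
Z(25): 25+17=42≡16 → Q
S(18): 18+17=35≡9 → J
P(15): 15+17=32≡6 → G
T(19): 19+17=36≡10 → K
G(6): 6+17=23 → X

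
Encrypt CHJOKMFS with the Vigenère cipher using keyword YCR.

AJAMMDDU

Repeat the key across the message: YCRYCRYC
C(2)+Y(24): 26≡0 → A
H(7)+C(2): 9 → J
J(9)+R(17): 26≡0 → A
O(14)+Y(24): 38≡12 → M
K(10)+C(2): 12 → M
M(12)+R(17): 29≡3 → D
F(5)+Y(24): 29≡3 → D
S(18)+C(2): 20 → U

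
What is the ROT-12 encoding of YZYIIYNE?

Y(24): 24+12=36≡10 → K
Z(25): 25+12=37≡11 → L
Y(24): 24+12=36≡10 → K
I(8): 8+12=20 → U
I(8): 8+12=20 → U
Y(24): 24+12=36≡10 → K
N(13): 13+12=25 → Z
E(4): 4+12=16 → Q

KLKUUKZQ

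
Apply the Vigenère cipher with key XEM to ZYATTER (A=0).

WCMQXQO

Repeat the key across the message: XEMXEMX
Z(25)+X(23): 48≡22 → W
Y(24)+E(4): 28≡2 → C
A(0)+M(12): 12 → M
T(19)+X(23): 42≡16 → Q
T(19)+E(4): 23 → X
E(4)+M(12): 16 → Q
R(17)+X(23): 40≡14 → O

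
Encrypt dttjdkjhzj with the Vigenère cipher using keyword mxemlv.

pqxvofvedv

Repeat the key across the message: mxemlvmxem
d(3)+m(12): 15 → p
t(19)+x(23): 42≡16 → q
t(19)+e(4): 23 → x
j(9)+m(12): 21 → v
d(3)+l(11): 14 → o
k(10)+v(21): 31≡5 → f
j(9)+m(12): 21 → v
h(7)+x(23): 30≡4 → e
z(25)+e(4): 29≡3 → d
j(9)+m(12): 21 → v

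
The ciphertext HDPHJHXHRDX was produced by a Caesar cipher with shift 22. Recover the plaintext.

LHTLNLBLVHB

H(7): 7−22=-15≡11 → L
D(3): 3−22=-19≡7 → H
P(15): 15−22=-7≡19 → T
H(7): 7−22=-15≡11 → L
J(9): 9−22=-13≡13 → N
H(7): 7−22=-15≡11 → L
X(23): 23−22=1 → B
H(7): 7−22=-15≡11 → L
R(17): 17−22=-5≡21 → V
D(3): 3−22=-19≡7 → H
X(23): 23−22=1 → B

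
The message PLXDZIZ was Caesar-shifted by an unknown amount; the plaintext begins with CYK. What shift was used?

From the crib: P(15)−C(2)=13, so the shift is 13.

13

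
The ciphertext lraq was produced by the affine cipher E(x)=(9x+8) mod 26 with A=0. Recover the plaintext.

The inverse of 9 mod 26 is 3, since 9·3=27≡1. Apply D(y)=3·(y−8) mod 26:
l(11): 3·(11−8)=9 → j
r(17): 3·(17−8)=27≡1 → b
a(0): 3·(0−8)=-24≡2 → c
q(16): 3·(16−8)=24 → y

jbcy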